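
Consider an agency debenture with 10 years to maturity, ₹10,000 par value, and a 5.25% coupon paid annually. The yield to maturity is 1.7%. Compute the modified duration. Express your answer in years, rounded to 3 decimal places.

Periodic yield y = 0.017. First find Macaulay duration:
  t   CF        PV=CF/(1+0.017)^t    t·PV
  1       525.00       516.2242       516.2242
  2       525.00       507.5951     1,015.1901
  3       525.00       499.1102     1,497.3306
  4       525.00       490.7672     1,963.0686
  5       525.00       482.5636     2,412.8179
  6       525.00       474.4971     2,846.9828
  7       525.00       466.5655     3,265.9586
  8       525.00       458.7665     3,670.1319
  9       525.00       451.0978     4,059.8804
  10   10,525.00     8,892.2687    88,922.6866
  Σ                 13,239.4558   110,170.2716
P = 13,239.4558; Macaulay duration = 110,170.2716 / 13,239.4558 = 8.32136 years.
Modified duration = D_Mac / (1 + y) = 8.32136 / 1.017 = 8.18226 years.

8.182 years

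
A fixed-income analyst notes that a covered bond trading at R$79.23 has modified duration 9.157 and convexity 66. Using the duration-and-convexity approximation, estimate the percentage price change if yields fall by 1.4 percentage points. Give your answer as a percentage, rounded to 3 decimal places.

Duration effect: -D_mod·Δy = -9.157 × (-0.014) = +0.128198
Convexity effect: ½·C·(Δy)² = 0.5 × 66 × (-0.014)² = +0.0064680
ΔP/P ≈ +0.128198 + 0.0064680 = +0.134666
= +13.4666%.

+13.467%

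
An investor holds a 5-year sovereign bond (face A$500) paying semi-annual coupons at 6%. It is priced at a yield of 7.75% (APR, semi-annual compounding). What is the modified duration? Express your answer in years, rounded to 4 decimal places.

Periodic yield y = 0.03875. First find Macaulay duration:
  t   CF        PV=CF/(1+0.03875)^t    t·PV
  1        15.00        14.4404        14.4404
  2        15.00        13.9017        27.8035
  3        15.00        13.3831        40.1494
  4        15.00        12.8839        51.5356
  5        15.00        12.4033        62.0163
  6        15.00        11.9406        71.6434
  7        15.00        11.4951        80.4659
  8        15.00        11.0663        88.5305
  9        15.00        10.6535        95.8814
  10      515.00       352.1250     3,521.2500
  Σ                    464.2930     4,053.7165
P = 464.2930; Macaulay duration = 4,053.7165 / 464.2930 = 8.73095 half-year periods = 4.36547 years.
Modified duration = D_Mac / (1 + y) = 4.36547 / 1.03875 = 4.20262 years.

4.2026 years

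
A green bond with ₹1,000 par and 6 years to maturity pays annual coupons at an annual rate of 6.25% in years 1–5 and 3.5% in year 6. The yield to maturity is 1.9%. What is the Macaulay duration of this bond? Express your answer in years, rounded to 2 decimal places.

Periodic yield y = 0.019. Discount each cash flow and weight by its year:
  t   CF        PV=CF/(1+0.019)^t    t·PV
  1        62.50        61.3346        61.3346
  2        62.50        60.1910       120.3820
  3        62.50        59.0687       177.2061
  4        62.50        57.9673       231.8693
  5        62.50        56.8865       284.4324
  6     1,035.00       924.4752     5,546.8510
  Σ                  1,219.9233     6,422.0755
Price P = Σ PV = 1,219.9233.
Macaulay duration = Σ(t·PV) / P = 6,422.0755 / 1,219.9233 = 5.26433 years.

5.26 years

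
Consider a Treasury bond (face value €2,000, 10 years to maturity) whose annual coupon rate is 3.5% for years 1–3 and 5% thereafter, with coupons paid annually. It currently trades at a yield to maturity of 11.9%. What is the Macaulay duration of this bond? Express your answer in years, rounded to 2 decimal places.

Periodic yield y = 0.119. Discount each cash flow and weight by its year:
  t   CF        PV=CF/(1+0.119)^t    t·PV
  1        70.00        62.5559        62.5559
  2        70.00        55.9034       111.8067
  3        70.00        49.9583       149.8749
  4       100.00        63.7793       255.1171
  5       100.00        56.9967       284.9834
  6       100.00        50.9354       305.6122
  7       100.00        45.5187       318.6306
  8       100.00        40.6780       325.4238
  9       100.00        36.3521       327.1687
  10    2,100.00       682.2105     6,822.1055
  Σ                  1,144.8881     8,963.2788
Price P = Σ PV = 1,144.8881.
Macaulay duration = Σ(t·PV) / P = 8,963.2788 / 1,144.8881 = 7.82896 years.

7.83 years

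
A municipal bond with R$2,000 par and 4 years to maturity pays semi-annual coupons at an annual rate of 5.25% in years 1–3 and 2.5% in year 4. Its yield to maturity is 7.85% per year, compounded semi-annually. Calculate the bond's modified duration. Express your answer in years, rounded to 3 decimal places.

3.500 years

Periodic yield y = 0.03925. First find Macaulay duration:
  t   CF        PV=CF/(1+0.03925)^t    t·PV
  1        52.50        50.5172        50.5172
  2        52.50        48.6093        97.2186
  3        52.50        46.7734       140.3203
  4        52.50        45.0069       180.0276
  5        52.50        43.3071       216.5355
  6        52.50        41.6715       250.0290
  7        25.00        19.0941       133.6589
  8     2,025.00     1,488.2119    11,905.6949
  Σ                  1,783.1914    12,974.0020
P = 1,783.1914; Macaulay duration = 12,974.0020 / 1,783.1914 = 7.27572 half-year periods = 3.63786 years.
Modified duration = D_Mac / (1 + y) = 3.63786 / 1.03925 = 3.50047 years.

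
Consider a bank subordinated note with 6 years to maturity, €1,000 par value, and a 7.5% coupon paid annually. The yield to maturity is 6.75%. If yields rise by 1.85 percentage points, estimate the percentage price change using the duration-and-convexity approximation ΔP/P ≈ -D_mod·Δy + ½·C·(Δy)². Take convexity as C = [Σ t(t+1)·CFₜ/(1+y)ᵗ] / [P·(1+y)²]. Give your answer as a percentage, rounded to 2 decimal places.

With y = 0.0675:
  t   CF        PV=CF/(1+0.0675)^t    t·PV        t(t+1)·PV
  1        75.00        70.2576        70.2576         140.5152
  2        75.00        65.8151       131.6302         394.8906
  3        75.00        61.6535       184.9604         739.8418
  4        75.00        57.7550       231.0201       1,155.1004
  5        75.00        54.1031       270.5153       1,623.0919
  6     1,075.00       726.4424     4,358.6542      30,510.5792
  Σ                  1,036.0266     5,247.0378      34,564.0190
P = 1,036.0266; D_Mac = 5.06458 yrs; D_mod = 4.74434 yrs; C = 29.27639.
Duration effect: -4.74434 × (+0.0185) = -0.087770
Convexity effect: 0.5 × 29.27639 × (0.0185)² = +0.0050099
ΔP/P ≈ -0.087770 + 0.0050099 = -0.082760 = -8.2760%.

-8.28%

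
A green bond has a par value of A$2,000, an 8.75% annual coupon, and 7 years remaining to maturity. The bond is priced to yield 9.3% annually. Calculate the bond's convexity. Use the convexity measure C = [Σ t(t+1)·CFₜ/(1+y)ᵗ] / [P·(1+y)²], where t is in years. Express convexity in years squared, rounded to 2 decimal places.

With y = 0.093:
  t   CF        PV=CF/(1+0.093)^t    t·PV        t(t+1)·PV
  1       175.00       160.1098       160.1098         320.2196
  2       175.00       146.4865       292.9731         878.9192
  3       175.00       134.0225       402.0674       1,608.2694
  4       175.00       122.6189       490.4756       2,452.3779
  5       175.00       112.1856       560.9282       3,365.5690
  6       175.00       102.6401       615.8406       4,310.8843
  7     2,175.00     1,167.1270     8,169.8892      65,359.1137
  Σ                  1,945.1904    10,692.2838      78,295.3532
P = 1,945.1904.
Convexity = Σ t(t+1)·PV / [P·(1+y)²] = 78,295.3532 / (1,945.1904 × 1.194649) = 33.69252.

33.69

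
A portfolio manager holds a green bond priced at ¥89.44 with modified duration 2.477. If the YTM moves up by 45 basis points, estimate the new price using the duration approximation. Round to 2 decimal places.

Duration approximation: ΔP/P ≈ -D_mod · Δy = -2.477 × (+0.0045) = -0.0111465.
New price ≈ 89.44 × (1 - 0.0111465) = 88.44305704.

¥88.44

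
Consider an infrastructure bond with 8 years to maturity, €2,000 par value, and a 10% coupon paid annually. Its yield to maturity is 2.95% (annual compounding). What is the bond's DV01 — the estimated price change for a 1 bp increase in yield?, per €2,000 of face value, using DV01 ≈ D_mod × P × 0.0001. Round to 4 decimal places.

€1.8258

Periodic yield y = 0.0295.
  t   CF        PV=CF/(1+0.0295)^t    t·PV
  1       200.00       194.2691       194.2691
  2       200.00       188.7023       377.4047
  3       200.00       183.2951       549.8854
  4       200.00       178.0429       712.1715
  5       200.00       172.9411       864.7055
  6       200.00       167.9855     1,007.9132
  7       200.00       163.1720     1,142.2037
  8     2,200.00     1,743.4595    13,947.6763
  Σ                  2,991.8676    18,796.2295
P = 2,991.8676; D_Mac = 6.28244 yrs; D_mod = 6.10242 yrs.
DV01 ≈ 6.10242 × 2,991.8676 × 0.0001 = 1.825763.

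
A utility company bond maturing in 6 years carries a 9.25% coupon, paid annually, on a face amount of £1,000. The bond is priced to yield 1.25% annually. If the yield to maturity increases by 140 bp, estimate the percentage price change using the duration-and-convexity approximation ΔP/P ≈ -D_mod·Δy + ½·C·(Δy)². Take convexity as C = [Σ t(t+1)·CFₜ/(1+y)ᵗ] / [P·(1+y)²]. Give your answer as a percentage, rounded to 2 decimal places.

With y = 0.0125:
  t   CF        PV=CF/(1+0.0125)^t    t·PV        t(t+1)·PV
  1        92.50        91.3580        91.3580         182.7160
  2        92.50        90.2301       180.4603         541.3809
  3        92.50        89.1162       267.3486       1,069.3943
  4        92.50        88.0160       352.0640       1,760.3199
  5        92.50        86.9294       434.6469       2,607.8813
  6     1,092.50     1,014.0311     6,084.1863      42,589.3042
  Σ                  1,459.6808     7,410.0641      48,750.9967
P = 1,459.6808; D_Mac = 5.07650 yrs; D_mod = 5.01382 yrs; C = 32.57883.
Duration effect: -5.01382 × (+0.014) = -0.070194
Convexity effect: 0.5 × 32.57883 × (0.014)² = +0.0031927
ΔP/P ≈ -0.070194 + 0.0031927 = -0.067001 = -6.7001%.

-6.70%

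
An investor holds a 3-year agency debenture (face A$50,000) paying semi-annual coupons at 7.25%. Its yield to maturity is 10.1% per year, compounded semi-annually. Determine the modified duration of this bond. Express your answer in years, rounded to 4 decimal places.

Periodic yield y = 0.0505. First find Macaulay duration:
  t   CF        PV=CF/(1+0.0505)^t    t·PV
  1     1,812.50     1,725.3689     1,725.3689
  2     1,812.50     1,642.4263     3,284.8527
  3     1,812.50     1,563.4711     4,690.4132
  4     1,812.50     1,488.3113     5,953.2453
  5     1,812.50     1,416.7647     7,083.8236
  6    51,812.50    38,553.0026   231,318.0155
  Σ                 46,389.3449   254,055.7191
P = 46,389.3449; Macaulay duration = 254,055.7191 / 46,389.3449 = 5.47660 half-year periods = 2.73830 years.
Modified duration = D_Mac / (1 + y) = 2.73830 / 1.0505 = 2.60666 years.

2.6067 years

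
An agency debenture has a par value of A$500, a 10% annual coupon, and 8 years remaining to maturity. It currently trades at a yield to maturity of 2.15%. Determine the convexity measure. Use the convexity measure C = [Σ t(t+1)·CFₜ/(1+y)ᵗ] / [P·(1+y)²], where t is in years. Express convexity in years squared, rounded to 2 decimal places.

With y = 0.0215:
  t   CF        PV=CF/(1+0.0215)^t    t·PV        t(t+1)·PV
  1        50.00        48.9476        48.9476          97.8953
  2        50.00        47.9174        95.8348         287.5044
  3        50.00        46.9089       140.7266         562.9063
  4        50.00        45.9215       183.6862         918.4310
  5        50.00        44.9550       224.7751       1,348.6505
  6        50.00        44.0088       264.0530       1,848.3707
  7        50.00        43.0826       301.5779       2,412.6228
  8       550.00       463.9335     3,711.4679      33,403.2111
  Σ                    785.6753     4,971.0690      40,879.5920
P = 785.6753.
Convexity = Σ t(t+1)·PV / [P·(1+y)²] = 40,879.5920 / (785.6753 × 1.043462) = 49.86395.

49.86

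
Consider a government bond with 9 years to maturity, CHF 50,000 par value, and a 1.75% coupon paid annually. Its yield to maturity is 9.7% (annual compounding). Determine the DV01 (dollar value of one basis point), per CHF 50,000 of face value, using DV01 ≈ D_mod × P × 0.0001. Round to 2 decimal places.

Periodic yield y = 0.097.
  t   CF        PV=CF/(1+0.097)^t    t·PV
  1       875.00       797.6299       797.6299
  2       875.00       727.1011     1,454.2022
  3       875.00       662.8087     1,988.4260
  4       875.00       604.2011     2,416.8046
  5       875.00       550.7759     2,753.8794
  6       875.00       502.0746     3,012.4479
  7       875.00       457.6797     3,203.7580
  8       875.00       417.2103     3,337.6825
  9    50,875.00    22,112.8528   199,015.6748
  Σ                 26,832.3341   217,980.5051
P = 26,832.3341; D_Mac = 8.12380 yrs; D_mod = 7.40547 yrs.
DV01 ≈ 7.40547 × 26,832.3341 × 0.0001 = 19.870602.

CHF 19.87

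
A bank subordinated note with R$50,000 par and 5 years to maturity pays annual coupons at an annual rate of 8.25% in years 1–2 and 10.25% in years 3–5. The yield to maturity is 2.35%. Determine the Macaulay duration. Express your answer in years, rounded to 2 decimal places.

Periodic yield y = 0.0235. Discount each cash flow and weight by its year:
  t   CF        PV=CF/(1+0.0235)^t    t·PV
  1     4,125.00     4,030.2882     4,030.2882
  2     4,125.00     3,937.7511     7,875.5022
  3     5,125.00     4,780.0268    14,340.0803
  4     5,125.00     4,670.2753    18,681.1012
  5    55,125.00    49,080.5440   245,402.7199
  Σ                 66,498.8853   290,329.6917
Price P = Σ PV = 66,498.8853.
Macaulay duration = Σ(t·PV) / P = 290,329.6917 / 66,498.8853 = 4.36593 years.

4.37 years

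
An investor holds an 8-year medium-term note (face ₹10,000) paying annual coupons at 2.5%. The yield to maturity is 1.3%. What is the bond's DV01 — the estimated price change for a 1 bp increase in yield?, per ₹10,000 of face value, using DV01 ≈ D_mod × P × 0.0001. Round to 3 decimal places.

₹7.948

Periodic yield y = 0.013.
  t   CF        PV=CF/(1+0.013)^t    t·PV
  1       250.00       246.7917       246.7917
  2       250.00       243.6246       487.2492
  3       250.00       240.4981       721.4943
  4       250.00       237.4118       949.6470
  5       250.00       234.3650     1,171.8251
  6       250.00       231.3574     1,388.1442
  7       250.00       228.3883     1,598.7182
  8    10,250.00     9,243.7524    73,950.0189
  Σ                 10,906.1892    80,513.8887
P = 10,906.1892; D_Mac = 7.38240 yrs; D_mod = 7.28766 yrs.
DV01 ≈ 7.28766 × 10,906.1892 × 0.0001 = 7.948064.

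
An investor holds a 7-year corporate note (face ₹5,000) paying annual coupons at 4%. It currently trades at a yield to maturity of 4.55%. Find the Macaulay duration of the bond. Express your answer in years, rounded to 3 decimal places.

Periodic yield y = 0.0455. Discount each cash flow and weight by its year:
  t   CF        PV=CF/(1+0.0455)^t    t·PV
  1       200.00       191.2960       191.2960
  2       200.00       182.9709       365.9417
  3       200.00       175.0080       525.0240
  4       200.00       167.3917       669.5667
  5       200.00       160.1068       800.5341
  6       200.00       153.1390       918.8339
  7     5,200.00     3,808.3345    26,658.3413
  Σ                  4,838.2468    30,129.5377
Price P = Σ PV = 4,838.2468.
Macaulay duration = Σ(t·PV) / P = 30,129.5377 / 4,838.2468 = 6.22737 years.

6.227 years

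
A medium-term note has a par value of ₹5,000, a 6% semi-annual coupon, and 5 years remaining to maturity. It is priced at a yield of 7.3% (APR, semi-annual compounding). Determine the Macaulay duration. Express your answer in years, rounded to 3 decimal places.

Periodic yield y = 0.0365. Discount each cash flow and weight by its period:
  t   CF        PV=CF/(1+0.0365)^t    t·PV
  1       150.00       144.7178       144.7178
  2       150.00       139.6216       279.2432
  3       150.00       134.7049       404.1146
  4       150.00       129.9613       519.8452
  5       150.00       125.3848       626.9238
  6       150.00       120.9694       725.8162
  7       150.00       116.7095       816.9663
  8       150.00       112.5996       900.7967
  9       150.00       108.6344       977.7099
  10    5,150.00     3,598.4392    35,984.3916
  Σ                  4,731.7424    41,380.5254
Price P = Σ PV = 4,731.7424.
Macaulay duration = Σ(t·PV) / P = 41,380.5254 / 4,731.7424 = 8.74530 half-year periods.
In years: 8.74530 / 2 = 4.37265 years.

4.373 years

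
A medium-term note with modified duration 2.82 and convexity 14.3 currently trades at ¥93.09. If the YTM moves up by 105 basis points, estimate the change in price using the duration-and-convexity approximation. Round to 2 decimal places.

-¥2.68

Duration effect: -D_mod·Δy = -2.82 × (+0.0105) = -0.029610
Convexity effect: ½·C·(Δy)² = 0.5 × 14.3 × (0.0105)² = +0.0007882875
ΔP/P ≈ -0.029610 + 0.0007882875 = -0.0288217125
ΔP ≈ 93.09 × (-0.0288217125) = -2.683013216625.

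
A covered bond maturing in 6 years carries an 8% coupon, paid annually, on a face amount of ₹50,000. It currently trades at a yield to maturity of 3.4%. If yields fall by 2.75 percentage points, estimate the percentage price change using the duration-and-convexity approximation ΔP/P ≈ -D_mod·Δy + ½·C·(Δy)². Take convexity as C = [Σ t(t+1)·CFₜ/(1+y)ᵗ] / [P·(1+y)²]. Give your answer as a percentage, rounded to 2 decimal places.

With y = 0.034:
  t   CF        PV=CF/(1+0.034)^t    t·PV        t(t+1)·PV
  1     4,000.00     3,868.4720     3,868.4720       7,736.9439
  2     4,000.00     3,741.2688     7,482.5376      22,447.6129
  3     4,000.00     3,618.2484    10,854.7451      43,418.9804
  4     4,000.00     3,499.2731    13,997.0923      69,985.4617
  5     4,000.00     3,384.2099    16,921.0497     101,526.2984
  6    54,000.00    44,184.5593   265,107.3556   1,855,751.4889
  Σ                 62,296.0314   318,231.2523   2,100,866.7862
P = 62,296.0314; D_Mac = 5.10837 yrs; D_mod = 4.94040 yrs; C = 31.54257.
Duration effect: -4.94040 × (-0.0275) = +0.135861
Convexity effect: 0.5 × 31.54257 × (-0.0275)² = +0.0119270
ΔP/P ≈ +0.135861 + 0.0119270 = +0.147788 = +14.7788%.

+14.78%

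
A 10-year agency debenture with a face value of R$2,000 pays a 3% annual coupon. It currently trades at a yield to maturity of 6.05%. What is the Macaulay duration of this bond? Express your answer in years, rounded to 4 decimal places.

8.5859 years

Periodic yield y = 0.0605. Discount each cash flow and weight by its year:
  t   CF        PV=CF/(1+0.0605)^t    t·PV
  1        60.00        56.5771        56.5771
  2        60.00        53.3494       106.6989
  3        60.00        50.3059       150.9178
  4        60.00        47.4361       189.7442
  5        60.00        44.7299       223.6495
  6        60.00        42.1781       253.0687
  7        60.00        39.7719       278.4034
  8        60.00        37.5030       300.0239
  9        60.00        35.3635       318.2715
  10    2,060.00     1,144.8814    11,448.8138
  Σ                  1,552.0963    13,326.1688
Price P = Σ PV = 1,552.0963.
Macaulay duration = Σ(t·PV) / P = 13,326.1688 / 1,552.0963 = 8.58592 years.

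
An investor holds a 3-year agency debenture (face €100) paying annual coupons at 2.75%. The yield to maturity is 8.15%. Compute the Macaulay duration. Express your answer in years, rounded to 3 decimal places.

2.914 years

Periodic yield y = 0.0815. Discount each cash flow and weight by its year:
  t   CF        PV=CF/(1+0.0815)^t    t·PV
  1         2.75         2.5428         2.5428
  2         2.75         2.3511         4.7023
  3       102.75        81.2273       243.6820
  Σ                     86.1213       250.9271
Price P = Σ PV = 86.1213.
Macaulay duration = Σ(t·PV) / P = 250.9271 / 86.1213 = 2.91365 years.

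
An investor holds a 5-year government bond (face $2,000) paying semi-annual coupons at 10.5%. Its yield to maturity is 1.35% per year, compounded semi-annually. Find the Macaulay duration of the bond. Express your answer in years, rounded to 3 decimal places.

Periodic yield y = 0.00675. Discount each cash flow and weight by its period:
  t   CF        PV=CF/(1+0.00675)^t    t·PV
  1       105.00       104.2960       104.2960
  2       105.00       103.5967       207.1934
  3       105.00       102.9021       308.7064
  4       105.00       102.2122       408.8488
  5       105.00       101.5269       507.6345
  6       105.00       100.8462       605.0771
  7       105.00       100.1700       701.1903
  8       105.00        99.4984       795.9874
  9       105.00        98.8313       889.4818
  10    2,105.00     1,968.0481    19,680.4814
  Σ                  2,881.9281    24,208.8971
Price P = Σ PV = 2,881.9281.
Macaulay duration = Σ(t·PV) / P = 24,208.8971 / 2,881.9281 = 8.40024 half-year periods.
In years: 8.40024 / 2 = 4.20012 years.

4.200 years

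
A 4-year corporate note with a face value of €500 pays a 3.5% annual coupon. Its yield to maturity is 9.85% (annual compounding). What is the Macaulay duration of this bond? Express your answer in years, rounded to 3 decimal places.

Periodic yield y = 0.0985. Discount each cash flow and weight by its year:
  t   CF        PV=CF/(1+0.0985)^t    t·PV
  1        17.50        15.9308        15.9308
  2        17.50        14.5023        29.0047
  3        17.50        13.2019        39.6058
  4       517.50       355.3940     1,421.5761
  Σ                    399.0291     1,506.1174
Price P = Σ PV = 399.0291.
Macaulay duration = Σ(t·PV) / P = 1,506.1174 / 399.0291 = 3.77445 years.

3.774 years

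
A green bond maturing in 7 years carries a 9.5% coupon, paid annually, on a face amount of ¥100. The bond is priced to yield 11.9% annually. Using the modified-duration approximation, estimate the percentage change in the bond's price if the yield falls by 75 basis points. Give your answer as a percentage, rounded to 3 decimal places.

+3.563%

Periodic yield y = 0.119. Modified duration first:
  t   CF        PV=CF/(1+0.119)^t    t·PV
  1         9.50         8.4897         8.4897
  2         9.50         7.5869        15.1738
  3         9.50         6.7801        20.3402
  4         9.50         6.0590        24.2361
  5         9.50         5.4147        27.0734
  6         9.50         4.8389        29.0332
  7       109.50        49.8429       348.9005
  Σ                     89.0122       473.2468
P = 89.0122; D_Mac = 5.31665 yrs; D_mod = 5.31665/(1+0.119) = 4.75125 yrs.
ΔP/P ≈ -D_mod · Δy = -4.75125 × (-0.0075) = +0.035634 = +3.5634%.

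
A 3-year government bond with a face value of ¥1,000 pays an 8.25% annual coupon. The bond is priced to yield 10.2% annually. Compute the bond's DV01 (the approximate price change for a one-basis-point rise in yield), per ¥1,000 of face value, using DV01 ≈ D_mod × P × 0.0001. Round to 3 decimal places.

Periodic yield y = 0.102.
  t   CF        PV=CF/(1+0.102)^t    t·PV
  1        82.50        74.8639        74.8639
  2        82.50        67.9346       135.8691
  3     1,082.50       808.8782     2,426.6345
  Σ                    951.6766     2,637.3675
P = 951.6766; D_Mac = 2.77129 yrs; D_mod = 2.51478 yrs.
DV01 ≈ 2.51478 × 951.6766 × 0.0001 = 0.239326.

¥0.239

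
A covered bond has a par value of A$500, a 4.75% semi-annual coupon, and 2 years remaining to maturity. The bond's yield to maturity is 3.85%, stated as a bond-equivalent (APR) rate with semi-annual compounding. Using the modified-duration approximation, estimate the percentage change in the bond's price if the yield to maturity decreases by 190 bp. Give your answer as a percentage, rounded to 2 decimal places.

Periodic yield y = 0.01925. Modified duration first:
  t   CF        PV=CF/(1+0.01925)^t    t·PV
  1       11.875        11.6507        11.6507
  2       11.875        11.4307        22.8614
  3       11.875        11.2148        33.6444
  4      511.875       474.2868     1,897.1472
  Σ                    508.5830     1,965.3037
P = 508.5830; D_Mac = 3.86427 half-year periods = 1.93214 yrs; D_mod = 1.93214/(1+0.01925) = 1.89565 yrs.
ΔP/P ≈ -D_mod · Δy = -1.89565 × (-0.019) = +0.036017 = +3.6017%.

+3.60%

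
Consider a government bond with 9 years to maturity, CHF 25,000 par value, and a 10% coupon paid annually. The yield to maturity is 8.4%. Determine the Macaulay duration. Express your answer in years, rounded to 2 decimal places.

6.46 years

Periodic yield y = 0.084. Discount each cash flow and weight by its year:
  t   CF        PV=CF/(1+0.084)^t    t·PV
  1     2,500.00     2,306.2731     2,306.2731
  2     2,500.00     2,127.5582     4,255.1164
  3     2,500.00     1,962.6920     5,888.0761
  4     2,500.00     1,810.6015     7,242.4061
  5     2,500.00     1,670.2966     8,351.4830
  6     2,500.00     1,540.8640     9,245.1841
  7     2,500.00     1,421.4613     9,950.2289
  8     2,500.00     1,311.3111    10,490.4891
  9    27,500.00    13,306.6629   119,759.9658
  Σ                 27,457.7207   177,489.2227
Price P = Σ PV = 27,457.7207.
Macaulay duration = Σ(t·PV) / P = 177,489.2227 / 27,457.7207 = 6.46409 years.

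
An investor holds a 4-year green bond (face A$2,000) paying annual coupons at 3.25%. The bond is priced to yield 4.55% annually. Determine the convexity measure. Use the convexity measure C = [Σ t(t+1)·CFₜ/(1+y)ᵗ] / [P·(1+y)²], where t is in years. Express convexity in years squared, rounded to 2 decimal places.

17.14

With y = 0.0455:
  t   CF        PV=CF/(1+0.0455)^t    t·PV        t(t+1)·PV
  1        65.00        62.1712        62.1712         124.3424
  2        65.00        59.4655       118.9311         356.7932
  3        65.00        56.8776       170.6328         682.5312
  4     2,065.00     1,728.3190     6,913.2760      34,566.3802
  Σ                  1,906.8333     7,265.0111      35,730.0470
P = 1,906.8333.
Convexity = Σ t(t+1)·PV / [P·(1+y)²] = 35,730.0470 / (1,906.8333 × 1.093070) = 17.14245.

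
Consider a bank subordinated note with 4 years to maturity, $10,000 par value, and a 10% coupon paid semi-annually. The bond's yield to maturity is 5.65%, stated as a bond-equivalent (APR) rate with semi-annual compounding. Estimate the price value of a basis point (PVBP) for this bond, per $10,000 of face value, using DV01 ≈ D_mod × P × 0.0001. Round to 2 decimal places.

Periodic yield y = 0.02825.
  t   CF        PV=CF/(1+0.02825)^t    t·PV
  1       500.00       486.2631       486.2631
  2       500.00       472.9035       945.8071
  3       500.00       459.9111     1,379.7332
  4       500.00       447.2755     1,789.1021
  5       500.00       434.9871     2,174.9357
  6       500.00       423.0364     2,538.2182
  7       500.00       411.4139     2,879.8974
  8    10,500.00     8,402.3265    67,218.6120
  Σ                 11,538.1171    79,412.5687
P = 11,538.1171; D_Mac = 6.88263 half-year periods = 3.44131 yrs; D_mod = 3.34677 yrs.
DV01 ≈ 3.34677 × 11,538.1171 × 0.0001 = 3.861540.

$3.86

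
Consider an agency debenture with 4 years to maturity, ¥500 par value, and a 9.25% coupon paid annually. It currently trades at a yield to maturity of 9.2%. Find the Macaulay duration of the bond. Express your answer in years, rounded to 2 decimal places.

Periodic yield y = 0.092. Discount each cash flow and weight by its year:
  t   CF        PV=CF/(1+0.092)^t    t·PV
  1        46.25        42.3535        42.3535
  2        46.25        38.7852        77.5705
  3        46.25        35.5176       106.5529
  4       546.25       384.1501     1,536.6002
  Σ                    500.8064     1,763.0770
Price P = Σ PV = 500.8064.
Macaulay duration = Σ(t·PV) / P = 1,763.0770 / 500.8064 = 3.52048 years.

3.52 years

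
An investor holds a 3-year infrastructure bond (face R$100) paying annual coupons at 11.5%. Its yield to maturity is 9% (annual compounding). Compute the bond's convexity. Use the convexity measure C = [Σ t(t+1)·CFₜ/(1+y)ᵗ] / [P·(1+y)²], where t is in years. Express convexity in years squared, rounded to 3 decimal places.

8.805

With y = 0.09:
  t   CF        PV=CF/(1+0.09)^t    t·PV        t(t+1)·PV
  1        11.50        10.5505        10.5505          21.1009
  2        11.50         9.6793        19.3586          58.0759
  3       111.50        86.0985       258.2954       1,033.1815
  Σ                    106.3282       288.2045       1,112.3583
P = 106.3282.
Convexity = Σ t(t+1)·PV / [P·(1+y)²] = 1,112.3583 / (106.3282 × 1.188100) = 8.80528.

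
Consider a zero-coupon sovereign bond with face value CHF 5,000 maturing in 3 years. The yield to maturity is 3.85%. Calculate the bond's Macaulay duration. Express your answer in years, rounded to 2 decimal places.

3.00 years

A zero-coupon bond has a single cash flow at maturity, so its Macaulay duration equals its maturity: 3 years.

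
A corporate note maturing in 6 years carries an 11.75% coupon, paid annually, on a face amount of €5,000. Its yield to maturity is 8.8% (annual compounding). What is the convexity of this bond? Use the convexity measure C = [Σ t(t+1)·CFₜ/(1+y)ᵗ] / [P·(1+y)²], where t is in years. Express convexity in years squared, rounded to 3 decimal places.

With y = 0.088:
  t   CF        PV=CF/(1+0.088)^t    t·PV        t(t+1)·PV
  1       587.50       539.9816       539.9816       1,079.9632
  2       587.50       496.3066       992.6133       2,977.8398
  3       587.50       456.1642     1,368.4926       5,473.9702
  4       587.50       419.2686     1,677.0742       8,385.3711
  5       587.50       385.3571     1,926.7856      11,560.7138
  6     5,587.50     3,368.5590    20,211.3543     141,479.4798
  Σ                  5,665.6372    26,716.3015     170,957.3379
P = 5,665.6372.
Convexity = Σ t(t+1)·PV / [P·(1+y)²] = 170,957.3379 / (5,665.6372 × 1.183744) = 25.49067.

25.491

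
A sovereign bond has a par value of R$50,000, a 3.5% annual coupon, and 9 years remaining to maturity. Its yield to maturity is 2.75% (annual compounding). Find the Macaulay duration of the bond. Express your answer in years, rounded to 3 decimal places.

Periodic yield y = 0.0275. Discount each cash flow and weight by its year:
  t   CF        PV=CF/(1+0.0275)^t    t·PV
  1     1,750.00     1,703.1630     1,703.1630
  2     1,750.00     1,657.5796     3,315.1592
  3     1,750.00     1,613.2161     4,839.6484
  4     1,750.00     1,570.0400     6,280.1601
  5     1,750.00     1,528.0195     7,640.0975
  6     1,750.00     1,487.1236     8,922.7416
  7     1,750.00     1,447.3222    10,131.2557
  8     1,750.00     1,408.5861    11,268.6890
  9    51,750.00    40,539.0791   364,851.7122
  Σ                 52,954.1293   418,952.6266
Price P = Σ PV = 52,954.1293.
Macaulay duration = Σ(t·PV) / P = 418,952.6266 / 52,954.1293 = 7.91161 years.

7.912 years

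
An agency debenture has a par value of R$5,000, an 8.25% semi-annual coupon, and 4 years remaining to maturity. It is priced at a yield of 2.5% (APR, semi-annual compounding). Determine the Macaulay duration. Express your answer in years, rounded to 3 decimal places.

3.543 years

Periodic yield y = 0.0125. Discount each cash flow and weight by its period:
  t   CF        PV=CF/(1+0.0125)^t    t·PV
  1       206.25       203.7037       203.7037
  2       206.25       201.1888       402.3777
  3       206.25       198.7050       596.1151
  4       206.25       196.2519       785.0075
  5       206.25       193.8290       969.1451
  6       206.25       191.4361     1,148.6164
  7       206.25       189.0727     1,323.5086
  8     5,206.25     4,713.7307    37,709.8453
  Σ                  6,087.9179    43,138.3194
Price P = Σ PV = 6,087.9179.
Macaulay duration = Σ(t·PV) / P = 43,138.3194 / 6,087.9179 = 7.08589 half-year periods.
In years: 7.08589 / 2 = 3.54295 years.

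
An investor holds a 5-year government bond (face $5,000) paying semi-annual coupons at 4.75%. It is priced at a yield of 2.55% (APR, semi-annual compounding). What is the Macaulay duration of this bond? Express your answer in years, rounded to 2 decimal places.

Periodic yield y = 0.01275. Discount each cash flow and weight by its period:
  t   CF        PV=CF/(1+0.01275)^t    t·PV
  1       118.75       117.2550       117.2550
  2       118.75       115.7788       231.5576
  3       118.75       114.3212       342.9637
  4       118.75       112.8820       451.5279
  5       118.75       111.4609       557.3043
  6       118.75       110.0576       660.3457
  7       118.75       108.6720       760.7043
  8       118.75       107.3039       858.4314
  9       118.75       105.9530       953.5772
  10    5,118.75     4,509.6351    45,096.3508
  Σ                  5,513.3196    50,030.0180
Price P = Σ PV = 5,513.3196.
Macaulay duration = Σ(t·PV) / P = 50,030.0180 / 5,513.3196 = 9.07439 half-year periods.
In years: 9.07439 / 2 = 4.53720 years.

4.54 years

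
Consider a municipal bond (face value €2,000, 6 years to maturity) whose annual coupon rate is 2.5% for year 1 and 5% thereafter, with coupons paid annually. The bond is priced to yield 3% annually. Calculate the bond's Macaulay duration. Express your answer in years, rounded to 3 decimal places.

Periodic yield y = 0.03. Discount each cash flow and weight by its year:
  t   CF        PV=CF/(1+0.03)^t    t·PV
  1        50.00        48.5437        48.5437
  2       100.00        94.2596       188.5192
  3       100.00        91.5142       274.5425
  4       100.00        88.8487       355.3948
  5       100.00        86.2609       431.3044
  6     2,100.00     1,758.7169    10,552.3016
  Σ                  2,168.1440    11,850.6062
Price P = Σ PV = 2,168.1440.
Macaulay duration = Σ(t·PV) / P = 11,850.6062 / 2,168.1440 = 5.46578 years.

5.466 years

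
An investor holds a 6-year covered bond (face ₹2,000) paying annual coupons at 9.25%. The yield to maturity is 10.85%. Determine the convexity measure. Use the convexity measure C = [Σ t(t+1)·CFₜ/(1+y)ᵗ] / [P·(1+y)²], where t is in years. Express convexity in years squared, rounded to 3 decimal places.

With y = 0.1085:
  t   CF        PV=CF/(1+0.1085)^t    t·PV        t(t+1)·PV
  1       185.00       166.8922       166.8922         333.7844
  2       185.00       150.5568       301.1136         903.3407
  3       185.00       135.8203       407.4609       1,629.8434
  4       185.00       122.5262       490.1048       2,450.5239
  5       185.00       110.5333       552.6666       3,315.9998
  6     2,185.00     1,177.7070     7,066.2420      49,463.6940
  Σ                  1,864.0358     8,984.4800      58,097.1862
P = 1,864.0358.
Convexity = Σ t(t+1)·PV / [P·(1+y)²] = 58,097.1862 / (1,864.0358 × 1.228772) = 25.36468.

25.365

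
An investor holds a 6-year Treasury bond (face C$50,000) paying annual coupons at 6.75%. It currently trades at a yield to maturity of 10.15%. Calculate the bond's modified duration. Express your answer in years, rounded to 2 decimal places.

4.58 years

Periodic yield y = 0.1015. First find Macaulay duration:
  t   CF        PV=CF/(1+0.1015)^t    t·PV
  1     3,375.00     3,064.0036     3,064.0036
  2     3,375.00     2,781.6647     5,563.3293
  3     3,375.00     2,525.3424     7,576.0272
  4     3,375.00     2,292.6395     9,170.5580
  5     3,375.00     2,081.3795    10,406.8974
  6    53,375.00    29,883.4599   179,300.7596
  Σ                 42,628.4896   215,081.5753
P = 42,628.4896; Macaulay duration = 215,081.5753 / 42,628.4896 = 5.04549 years.
Modified duration = D_Mac / (1 + y) = 5.04549 / 1.1015 = 4.58056 years.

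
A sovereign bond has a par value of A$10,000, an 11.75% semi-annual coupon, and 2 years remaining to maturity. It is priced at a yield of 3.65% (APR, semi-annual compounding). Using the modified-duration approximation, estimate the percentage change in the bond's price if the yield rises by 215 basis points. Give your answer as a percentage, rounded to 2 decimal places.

Periodic yield y = 0.01825. Modified duration first:
  t   CF        PV=CF/(1+0.01825)^t    t·PV
  1       587.50       576.9703       576.9703
  2       587.50       566.6293     1,133.2586
  3       587.50       556.4737     1,669.4210
  4    10,587.50     9,848.6283    39,394.5133
  Σ                 11,548.7016    42,774.1632
P = 11,548.7016; D_Mac = 3.70381 half-year periods = 1.85190 yrs; D_mod = 1.85190/(1+0.01825) = 1.81871 yrs.
ΔP/P ≈ -D_mod · Δy = -1.81871 × (+0.0215) = -0.039102 = -3.9102%.

-3.91%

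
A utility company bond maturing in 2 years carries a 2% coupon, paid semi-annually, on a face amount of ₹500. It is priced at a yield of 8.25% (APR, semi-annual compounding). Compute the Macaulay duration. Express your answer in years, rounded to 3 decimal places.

Periodic yield y = 0.04125. Discount each cash flow and weight by its period:
  t   CF        PV=CF/(1+0.04125)^t    t·PV
  1         5.00         4.8019         4.8019
  2         5.00         4.6117         9.2234
  3         5.00         4.4290        13.2870
  4       505.00       429.6070     1,718.4279
  Σ                    443.4496     1,745.7402
Price P = Σ PV = 443.4496.
Macaulay duration = Σ(t·PV) / P = 1,745.7402 / 443.4496 = 3.93673 half-year periods.
In years: 3.93673 / 2 = 1.96836 years.

1.968 years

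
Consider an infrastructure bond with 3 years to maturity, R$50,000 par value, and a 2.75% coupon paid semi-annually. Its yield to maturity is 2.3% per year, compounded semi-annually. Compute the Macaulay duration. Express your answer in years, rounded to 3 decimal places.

2.901 years

Periodic yield y = 0.0115. Discount each cash flow and weight by its period:
  t   CF        PV=CF/(1+0.0115)^t    t·PV
  1       687.50       679.6836       679.6836
  2       687.50       671.9561     1,343.9123
  3       687.50       664.3165     1,992.9495
  4       687.50       656.7637     2,627.0549
  5       687.50       649.2968     3,246.4840
  6    50,687.50    47,326.6265   283,959.7593
  Σ                 50,648.6434   293,849.8436
Price P = Σ PV = 50,648.6434.
Macaulay duration = Σ(t·PV) / P = 293,849.8436 / 50,648.6434 = 5.80173 half-year periods.
In years: 5.80173 / 2 = 2.90087 years.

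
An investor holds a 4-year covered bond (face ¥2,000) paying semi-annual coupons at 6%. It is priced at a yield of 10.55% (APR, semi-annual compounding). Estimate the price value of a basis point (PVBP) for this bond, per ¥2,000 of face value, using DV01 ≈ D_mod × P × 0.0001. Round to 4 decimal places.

¥0.5808

Periodic yield y = 0.05275.
  t   CF        PV=CF/(1+0.05275)^t    t·PV
  1        60.00        56.9936        56.9936
  2        60.00        54.1378       108.2756
  3        60.00        51.4251       154.2754
  4        60.00        48.8484       195.3936
  5        60.00        46.4007       232.0037
  6        60.00        44.0758       264.4545
  7        60.00        41.8673       293.0708
  8     2,060.00     1,365.4167    10,923.3338
  Σ                  1,709.1654    12,227.8011
P = 1,709.1654; D_Mac = 7.15425 half-year periods = 3.57713 yrs; D_mod = 3.39789 yrs.
DV01 ≈ 3.39789 × 1,709.1654 × 0.0001 = 0.580755.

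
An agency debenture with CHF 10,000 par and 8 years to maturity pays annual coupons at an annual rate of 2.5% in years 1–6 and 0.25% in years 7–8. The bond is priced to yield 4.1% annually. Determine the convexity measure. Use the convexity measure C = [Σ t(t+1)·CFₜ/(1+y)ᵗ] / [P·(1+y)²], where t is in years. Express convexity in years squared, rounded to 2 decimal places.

58.80

With y = 0.041:
  t   CF        PV=CF/(1+0.041)^t    t·PV        t(t+1)·PV
  1       250.00       240.1537       240.1537         480.3074
  2       250.00       230.6952       461.3904       1,384.1712
  3       250.00       221.6092       664.8277       2,659.3106
  4       250.00       212.8811       851.5244       4,257.6219
  5       250.00       204.4967     1,022.4836       6,134.9018
  6       250.00       196.4426     1,178.6555       8,250.5884
  7        25.00        18.8706       132.0940       1,056.7516
  8    10,025.00     7,269.0649    58,152.5190     523,372.6714
  Σ                  8,594.2140    62,703.6482     547,596.3243
P = 8,594.2140.
Convexity = Σ t(t+1)·PV / [P·(1+y)²] = 547,596.3243 / (8,594.2140 × 1.083681) = 58.79669.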